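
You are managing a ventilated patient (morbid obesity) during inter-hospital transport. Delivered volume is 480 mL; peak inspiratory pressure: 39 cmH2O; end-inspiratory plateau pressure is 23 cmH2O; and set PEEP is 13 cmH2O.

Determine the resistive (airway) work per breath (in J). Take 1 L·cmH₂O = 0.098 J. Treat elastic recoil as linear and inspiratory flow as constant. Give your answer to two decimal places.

0.75

With constant inspiratory flow the resistive pressure is constant at PIP − Pplat = 39 − 23 = 16.0 cmH2O, so resistive work = 16.0 × 0.480 = 7.68 L·cmH2O.
× 0.098 J/(L·cmH2O) → 0.7526 J.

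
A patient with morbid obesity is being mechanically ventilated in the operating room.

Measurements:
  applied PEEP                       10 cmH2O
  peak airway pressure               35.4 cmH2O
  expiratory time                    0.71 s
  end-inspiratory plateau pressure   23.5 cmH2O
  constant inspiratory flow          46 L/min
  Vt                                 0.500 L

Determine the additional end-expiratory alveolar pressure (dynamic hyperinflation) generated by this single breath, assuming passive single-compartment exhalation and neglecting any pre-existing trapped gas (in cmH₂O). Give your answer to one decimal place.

Flow: 46 L/min ÷ 60 = 0.7667 L/s.
R = (PIP − Pplat)/V̇ = (35.4 − 23.5) / 0.7667 = 11.9/0.7667 = 15.521 cmH2O·s/L.
C = Vt/(Pplat − PEEP) = 500.0 / (23.5 − 10) = 500.0/13.5 = 37.037 mL/cmH2O.
τ = R × C = 15.521 × 0.03704 L/cmH2O = 0.5749 s.
Fraction remaining = e^(−Te/τ) = e^(−0.71/0.5749) = 0.2908; trapped volume = 500.0 × 0.2908 = 145.4 mL.
Additional alveolar pressure from trapping ≈ V_trapped / C = 145.4 / 37.037 = 3.926 cmH2O.

3.9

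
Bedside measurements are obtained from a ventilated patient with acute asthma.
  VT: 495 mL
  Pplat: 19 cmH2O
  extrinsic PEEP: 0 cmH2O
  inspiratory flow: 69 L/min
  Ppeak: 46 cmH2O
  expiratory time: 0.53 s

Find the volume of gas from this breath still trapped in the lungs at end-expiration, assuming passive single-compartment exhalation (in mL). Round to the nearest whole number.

Flow: 69 L/min ÷ 60 = 1.15 L/s.
R = (PIP − Pplat)/V̇ = (46 − 19) / 1.15 = 27.0/1.15 = 23.478 cmH2O·s/L.
C = Vt/(Pplat − PEEP) = 495.0 / (19 − 0) = 495.0/19.0 = 26.053 mL/cmH2O.
τ = R × C = 23.478 × 0.02605 L/cmH2O = 0.6116 s.
Fraction remaining = e^(−Te/τ) = e^(−0.53/0.6116) = 0.4204.
Trapped volume = 495.0 × 0.4204 = 208.1 mL.

208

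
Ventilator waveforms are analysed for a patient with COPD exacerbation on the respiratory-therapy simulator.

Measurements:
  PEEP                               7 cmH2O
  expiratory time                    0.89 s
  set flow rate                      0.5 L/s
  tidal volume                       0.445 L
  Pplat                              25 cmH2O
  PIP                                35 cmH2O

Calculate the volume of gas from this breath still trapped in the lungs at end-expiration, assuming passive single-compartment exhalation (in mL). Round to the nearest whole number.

74

R = (PIP − Pplat)/V̇ = (35 − 25) / 0.5 = 10.0/0.5 = 20.0 cmH2O·s/L.
C = Vt/(Pplat − PEEP) = 445.0 / (25 − 7) = 445.0/18.0 = 24.722 mL/cmH2O.
τ = R × C = 20.0 × 0.02472 L/cmH2O = 0.4944 s.
Fraction remaining = e^(−Te/τ) = e^(−0.89/0.4944) = 0.1653.
Trapped volume = 445.0 × 0.1653 = 73.559 mL.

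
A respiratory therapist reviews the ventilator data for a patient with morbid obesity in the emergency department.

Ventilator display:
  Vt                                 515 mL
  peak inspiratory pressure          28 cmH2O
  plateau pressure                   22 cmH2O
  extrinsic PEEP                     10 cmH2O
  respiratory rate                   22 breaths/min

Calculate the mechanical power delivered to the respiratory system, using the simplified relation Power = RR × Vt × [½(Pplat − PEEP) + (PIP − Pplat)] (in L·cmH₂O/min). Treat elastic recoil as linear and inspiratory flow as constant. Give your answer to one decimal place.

Per-breath work = Vt × [½(Pplat−PEEP) + (PIP−Pplat)] = 0.515 × [0.5×12.0 + 6.0] = 0.515 × 12.0 = 6.18 L·cmH2O.
Power = 22 × 6.18 = 135.96 L·cmH2O/min.

136.0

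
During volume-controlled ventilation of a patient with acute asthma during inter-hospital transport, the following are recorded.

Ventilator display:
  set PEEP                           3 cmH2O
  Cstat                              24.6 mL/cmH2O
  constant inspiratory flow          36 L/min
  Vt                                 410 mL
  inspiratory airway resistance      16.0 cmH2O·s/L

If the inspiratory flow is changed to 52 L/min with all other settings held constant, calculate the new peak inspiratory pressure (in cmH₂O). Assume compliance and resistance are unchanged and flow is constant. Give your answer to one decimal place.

Flow: 36 L/min ÷ 60 = 0.6 L/s.
New flow: 52 L/min ÷ 60 = 0.8667 L/s.
PIP = Vt/C + R·V̇ + PEEP (constant-flow equation of motion).
Only the resistive term changes: ΔPIP = R × ΔV̇ = 16.0 × (0.8667 − 0.6) = 16.0 × 0.2667 = 4.267 cmH2O.
Original PIP = 410/24.6 + 16.0×0.6 + 3 = 29.267 cmH2O; new PIP = 29.267 + (4.267) = 33.534 cmH2O.

33.5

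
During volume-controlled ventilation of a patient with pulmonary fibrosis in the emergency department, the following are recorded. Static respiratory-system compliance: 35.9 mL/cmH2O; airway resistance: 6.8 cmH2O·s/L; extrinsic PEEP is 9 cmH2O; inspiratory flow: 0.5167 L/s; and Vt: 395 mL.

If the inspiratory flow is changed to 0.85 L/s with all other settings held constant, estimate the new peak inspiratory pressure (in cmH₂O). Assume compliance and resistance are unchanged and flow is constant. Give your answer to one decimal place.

PIP = Vt/C + R·V̇ + PEEP (constant-flow equation of motion).
Only the resistive term changes: ΔPIP = R × ΔV̇ = 6.8 × (0.85 − 0.5167) = 6.8 × 0.3333 = 2.266 cmH2O.
Original PIP = 395/35.9 + 6.8×0.5167 + 9 = 23.516 cmH2O; new PIP = 23.516 + (2.266) = 25.782 cmH2O.

25.8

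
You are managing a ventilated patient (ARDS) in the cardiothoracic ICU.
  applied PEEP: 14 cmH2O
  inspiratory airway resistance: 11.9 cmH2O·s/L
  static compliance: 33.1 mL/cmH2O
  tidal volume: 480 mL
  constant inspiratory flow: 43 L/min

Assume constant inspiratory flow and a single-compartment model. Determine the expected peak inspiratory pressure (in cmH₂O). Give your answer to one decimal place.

Flow: 43 L/min ÷ 60 = 0.7167 L/s.
Equation of motion (constant flow): PIP = Vt/C + R·V̇ + PEEP.
PIP = 480/33.1 + 11.9×0.7167 + 14 = 14.502 + 8.529 + 14 = 37.031 cmH2O.

37.0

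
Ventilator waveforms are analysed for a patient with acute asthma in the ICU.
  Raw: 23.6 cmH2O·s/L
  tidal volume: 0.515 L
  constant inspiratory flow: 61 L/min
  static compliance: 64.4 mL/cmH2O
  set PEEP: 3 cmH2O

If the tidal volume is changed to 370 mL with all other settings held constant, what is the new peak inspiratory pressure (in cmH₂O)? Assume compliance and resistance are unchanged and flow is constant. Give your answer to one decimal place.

32.7

Flow: 61 L/min ÷ 60 = 1.0167 L/s.
PIP = Vt/C + R·V̇ + PEEP (constant-flow equation of motion).
Only the elastic term changes: ΔPIP = ΔVt / C = (370 − 515) / 64.4 = -2.252 cmH2O.
Original PIP = 515/64.4 + 23.6×1.0167 + 3 = 34.991 cmH2O; new PIP = 34.991 + (-2.252) = 32.739 cmH2O.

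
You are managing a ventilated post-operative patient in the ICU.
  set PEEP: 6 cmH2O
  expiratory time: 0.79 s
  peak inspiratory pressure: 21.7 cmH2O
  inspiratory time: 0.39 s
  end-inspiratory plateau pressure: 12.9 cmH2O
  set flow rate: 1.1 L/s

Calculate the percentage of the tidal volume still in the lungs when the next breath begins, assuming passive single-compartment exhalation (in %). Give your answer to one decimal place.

20.4

Vt = flow × Ti = 1.1 L/s × 0.39 s × 1000 mL/L = 429.0 mL.
R = (PIP − Pplat)/V̇ = (21.7 − 12.9) / 1.1 = 8.8/1.1 = 8.0 cmH2O·s/L.
C = Vt/(Pplat − PEEP) = 429.0 / (12.9 − 6) = 429.0/6.9 = 62.174 mL/cmH2O.
τ = R × C = 8.0 × 0.06217 L/cmH2O = 0.4974 s.
Fraction remaining at end-expiration = e^(−Te/τ) = e^(−0.79/0.4974) = 0.2043 → 20.43%.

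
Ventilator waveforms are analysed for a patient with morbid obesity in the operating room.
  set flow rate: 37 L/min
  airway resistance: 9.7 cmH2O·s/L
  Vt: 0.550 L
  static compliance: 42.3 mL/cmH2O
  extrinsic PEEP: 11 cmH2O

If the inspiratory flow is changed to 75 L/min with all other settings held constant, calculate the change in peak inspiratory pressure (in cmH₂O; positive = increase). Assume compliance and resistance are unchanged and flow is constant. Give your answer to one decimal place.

6.1

Flow: 37 L/min ÷ 60 = 0.6167 L/s.
New flow: 75 L/min ÷ 60 = 1.25 L/s.
PIP = Vt/C + R·V̇ + PEEP (constant-flow equation of motion).
Only the resistive term changes: ΔPIP = R × ΔV̇ = 9.7 × (1.25 − 0.6167) = 9.7 × 0.6333 = 6.143 cmH2O.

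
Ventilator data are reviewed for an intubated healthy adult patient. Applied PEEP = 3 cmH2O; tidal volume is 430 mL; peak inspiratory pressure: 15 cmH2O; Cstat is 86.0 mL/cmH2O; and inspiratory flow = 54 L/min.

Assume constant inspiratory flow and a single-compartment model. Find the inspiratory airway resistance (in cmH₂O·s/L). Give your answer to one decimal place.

Flow: 54 L/min ÷ 60 = 0.9 L/s.
Equation of motion (constant flow): PIP = Vt/C + R·V̇ + PEEP.
R·V̇ = PIP − Vt/C − PEEP = 15 − 430/86.0 − 3 = 15 − 5.0 − 3 = 7.0 cmH2O.
R = 7.0 / 0.9 = 7.778 cmH2O·s/L.

7.8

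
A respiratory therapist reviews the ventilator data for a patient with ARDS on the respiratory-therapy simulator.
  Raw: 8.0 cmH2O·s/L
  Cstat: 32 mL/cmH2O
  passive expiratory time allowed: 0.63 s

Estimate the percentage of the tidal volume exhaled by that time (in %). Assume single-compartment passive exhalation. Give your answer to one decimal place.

91.5

τ = R × C = 8.0 × 32 mL/cmH2O = 8.0 × 0.032 L/cmH2O = 0.256 s.
Passive exhalation: V(t)/V₀ = e^(−t/τ) = e^(−0.63/0.256) = 0.08535.
Fraction exhaled = 1 − 0.08535 = 0.9147 → 91.47%.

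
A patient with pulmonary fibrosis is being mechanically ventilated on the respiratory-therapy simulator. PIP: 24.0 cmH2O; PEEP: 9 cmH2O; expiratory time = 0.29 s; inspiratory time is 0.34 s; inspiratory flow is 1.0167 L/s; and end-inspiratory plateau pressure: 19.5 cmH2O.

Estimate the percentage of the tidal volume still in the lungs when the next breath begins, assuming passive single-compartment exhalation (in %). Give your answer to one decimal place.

Vt = flow × Ti = 1.0167 L/s × 0.34 s × 1000 mL/L = 345.68 mL.
R = (PIP − Pplat)/V̇ = (24.0 − 19.5) / 1.0167 = 4.5/1.0167 = 4.426 cmH2O·s/L.
C = Vt/(Pplat − PEEP) = 345.68 / (19.5 − 9) = 345.68/10.5 = 32.922 mL/cmH2O.
τ = R × C = 4.426 × 0.03292 L/cmH2O = 0.1457 s.
Fraction remaining at end-expiration = e^(−Te/τ) = e^(−0.29/0.1457) = 0.1366 → 13.66%.

13.7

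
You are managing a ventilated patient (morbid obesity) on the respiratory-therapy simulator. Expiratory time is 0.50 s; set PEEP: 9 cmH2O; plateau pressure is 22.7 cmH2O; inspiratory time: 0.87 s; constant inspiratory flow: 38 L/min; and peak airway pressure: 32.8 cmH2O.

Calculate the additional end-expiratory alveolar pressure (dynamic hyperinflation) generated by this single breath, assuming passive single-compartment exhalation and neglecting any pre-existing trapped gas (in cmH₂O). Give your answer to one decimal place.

Flow: 38 L/min ÷ 60 = 0.6333 L/s.
Vt = flow × Ti = 0.6333 L/s × 0.87 s × 1000 mL/L = 550.97 mL.
R = (PIP − Pplat)/V̇ = (32.8 − 22.7) / 0.6333 = 10.1/0.6333 = 15.948 cmH2O·s/L.
C = Vt/(Pplat − PEEP) = 550.97 / (22.7 − 9) = 550.97/13.7 = 40.217 mL/cmH2O.
τ = R × C = 15.948 × 0.04022 L/cmH2O = 0.6414 s.
Fraction remaining = e^(−Te/τ) = e^(−0.50/0.6414) = 0.4586; trapped volume = 550.97 × 0.4586 = 252.67 mL.
Additional alveolar pressure from trapping ≈ V_trapped / C = 252.67 / 40.217 = 6.283 cmH2O.

6.3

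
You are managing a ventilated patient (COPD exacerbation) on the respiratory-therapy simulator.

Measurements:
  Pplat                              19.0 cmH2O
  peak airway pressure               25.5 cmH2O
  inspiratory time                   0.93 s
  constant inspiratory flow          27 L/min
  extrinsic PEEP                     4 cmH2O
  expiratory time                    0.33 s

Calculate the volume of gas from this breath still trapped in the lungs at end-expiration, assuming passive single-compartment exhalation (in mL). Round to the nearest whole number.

Flow: 27 L/min ÷ 60 = 0.45 L/s.
Vt = flow × Ti = 0.45 L/s × 0.93 s × 1000 mL/L = 418.5 mL.
R = (PIP − Pplat)/V̇ = (25.5 − 19.0) / 0.45 = 6.5/0.45 = 14.444 cmH2O·s/L.
C = Vt/(Pplat − PEEP) = 418.5 / (19.0 − 4) = 418.5/15.0 = 27.9 mL/cmH2O.
τ = R × C = 14.444 × 0.0279 L/cmH2O = 0.403 s.
Fraction remaining = e^(−Te/τ) = e^(−0.33/0.403) = 0.4409.
Trapped volume = 418.5 × 0.4409 = 184.52 mL.

185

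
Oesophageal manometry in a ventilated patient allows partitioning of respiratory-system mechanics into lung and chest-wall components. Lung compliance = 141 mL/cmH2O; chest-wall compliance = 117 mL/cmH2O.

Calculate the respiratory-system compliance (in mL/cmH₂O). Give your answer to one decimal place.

Lung and chest wall are elastances in series: 1/Crs = 1/CL + 1/Ccw.
1/Crs = 1/141 + 1/117 = 0.01564.
Crs = 63.939 mL/cmH2O.

63.9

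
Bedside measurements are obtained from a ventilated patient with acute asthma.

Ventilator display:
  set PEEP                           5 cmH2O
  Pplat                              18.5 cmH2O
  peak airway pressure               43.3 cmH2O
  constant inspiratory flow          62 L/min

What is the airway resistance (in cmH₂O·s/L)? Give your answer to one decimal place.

24.0

Flow: 62 L/min ÷ 60 = 1.0333 L/s.
Raw = (PIP − Pplat) / flow = (43.3 − 18.5) / 1.0333 = 24.8 / 1.0333 = 24.001 cmH2O·s/L.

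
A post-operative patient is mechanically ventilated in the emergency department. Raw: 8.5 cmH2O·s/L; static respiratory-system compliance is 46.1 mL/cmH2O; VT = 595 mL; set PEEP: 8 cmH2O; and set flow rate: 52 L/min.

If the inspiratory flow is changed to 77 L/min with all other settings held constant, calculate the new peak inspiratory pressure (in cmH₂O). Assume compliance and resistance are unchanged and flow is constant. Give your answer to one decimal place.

Flow: 52 L/min ÷ 60 = 0.8667 L/s.
New flow: 77 L/min ÷ 60 = 1.2833 L/s.
PIP = Vt/C + R·V̇ + PEEP (constant-flow equation of motion).
Only the resistive term changes: ΔPIP = R × ΔV̇ = 8.5 × (1.2833 − 0.8667) = 8.5 × 0.4166 = 3.541 cmH2O.
Original PIP = 595/46.1 + 8.5×0.8667 + 8 = 28.274 cmH2O; new PIP = 28.274 + (3.541) = 31.815 cmH2O.

31.8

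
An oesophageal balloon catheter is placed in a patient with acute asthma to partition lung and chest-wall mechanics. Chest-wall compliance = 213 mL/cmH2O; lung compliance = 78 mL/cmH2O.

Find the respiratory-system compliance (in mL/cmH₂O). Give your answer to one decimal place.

Lung and chest wall are elastances in series: 1/Crs = 1/CL + 1/Ccw.
1/Crs = 1/78 + 1/213 = 0.01752.
Crs = 57.078 mL/cmH2O.

57.1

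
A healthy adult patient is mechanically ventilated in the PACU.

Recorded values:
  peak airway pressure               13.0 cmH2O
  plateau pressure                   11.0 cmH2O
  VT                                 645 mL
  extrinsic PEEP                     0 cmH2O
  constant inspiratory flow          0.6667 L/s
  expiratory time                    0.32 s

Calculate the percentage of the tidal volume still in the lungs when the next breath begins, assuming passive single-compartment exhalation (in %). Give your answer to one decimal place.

R = (PIP − Pplat)/V̇ = (13.0 − 11.0) / 0.6667 = 2.0/0.6667 = 3.0 cmH2O·s/L.
C = Vt/(Pplat − PEEP) = 645.0 / (11.0 − 0) = 645.0/11.0 = 58.636 mL/cmH2O.
τ = R × C = 3.0 × 0.05864 L/cmH2O = 0.1759 s.
Fraction remaining at end-expiration = e^(−Te/τ) = e^(−0.32/0.1759) = 0.1622 → 16.22%.

16.2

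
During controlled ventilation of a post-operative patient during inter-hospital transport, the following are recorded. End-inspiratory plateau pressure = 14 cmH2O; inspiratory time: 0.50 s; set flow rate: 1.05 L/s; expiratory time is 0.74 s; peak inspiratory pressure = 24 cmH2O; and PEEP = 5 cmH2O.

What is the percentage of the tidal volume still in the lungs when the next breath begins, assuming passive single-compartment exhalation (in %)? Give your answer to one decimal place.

26.4

Vt = flow × Ti = 1.05 L/s × 0.50 s × 1000 mL/L = 525.0 mL.
R = (PIP − Pplat)/V̇ = (24 − 14) / 1.05 = 10.0/1.05 = 9.524 cmH2O·s/L.
C = Vt/(Pplat − PEEP) = 525.0 / (14 − 5) = 525.0/9.0 = 58.333 mL/cmH2O.
τ = R × C = 9.524 × 0.05833 L/cmH2O = 0.5555 s.
Fraction remaining at end-expiration = e^(−Te/τ) = e^(−0.74/0.5555) = 0.2639 → 26.39%.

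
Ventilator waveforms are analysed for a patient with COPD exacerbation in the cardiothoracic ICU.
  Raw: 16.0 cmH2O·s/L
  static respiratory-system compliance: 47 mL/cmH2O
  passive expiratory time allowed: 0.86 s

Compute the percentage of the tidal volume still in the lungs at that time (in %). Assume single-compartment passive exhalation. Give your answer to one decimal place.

31.9

τ = R × C = 16.0 × 47 mL/cmH2O = 16.0 × 0.047 L/cmH2O = 0.752 s.
Passive exhalation: V(t)/V₀ = e^(−t/τ) = e^(−0.86/0.752) = 0.3187.
Fraction remaining = 0.3187 → 31.87%.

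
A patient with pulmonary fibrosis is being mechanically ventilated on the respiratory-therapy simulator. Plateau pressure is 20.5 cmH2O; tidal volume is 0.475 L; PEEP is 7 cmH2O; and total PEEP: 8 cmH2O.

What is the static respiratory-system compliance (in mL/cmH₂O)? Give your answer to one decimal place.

38.0

End-expiratory occlusion gives total PEEP = 8 cmH2O (intrinsic PEEP = 8 − 7 = 1). Use total PEEP for the elastic gradient.
Cstat = Vt / (Pplat − PEEPtotal) = 475 / (20.5 − 8) = 475 / 12.5 = 38.0 mL/cmH2O.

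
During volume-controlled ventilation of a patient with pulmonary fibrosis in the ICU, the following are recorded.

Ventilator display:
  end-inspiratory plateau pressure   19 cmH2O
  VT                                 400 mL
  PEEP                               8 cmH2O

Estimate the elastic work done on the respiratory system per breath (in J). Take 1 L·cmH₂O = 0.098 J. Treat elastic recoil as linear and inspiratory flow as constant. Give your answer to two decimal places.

0.22

Elastic work ≈ ½ × (Pplat − PEEP) × Vt = 0.5 × (19 − 8) × 0.400 L = 0.5 × 11.0 × 0.400 = 2.2 L·cmH2O.
× 0.098 J/(L·cmH2O) → 0.2156 J.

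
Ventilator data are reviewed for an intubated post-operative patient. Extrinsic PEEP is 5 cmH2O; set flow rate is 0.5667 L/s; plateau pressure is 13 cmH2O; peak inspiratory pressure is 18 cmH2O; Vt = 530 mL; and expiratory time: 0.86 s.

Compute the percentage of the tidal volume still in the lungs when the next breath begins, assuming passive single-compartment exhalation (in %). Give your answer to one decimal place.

23.0

R = (PIP − Pplat)/V̇ = (18 − 13) / 0.5667 = 5.0/0.5667 = 8.823 cmH2O·s/L.
C = Vt/(Pplat − PEEP) = 530.0 / (13 − 5) = 530.0/8.0 = 66.25 mL/cmH2O.
τ = R × C = 8.823 × 0.06625 L/cmH2O = 0.5845 s.
Fraction remaining at end-expiration = e^(−Te/τ) = e^(−0.86/0.5845) = 0.2296 → 22.96%.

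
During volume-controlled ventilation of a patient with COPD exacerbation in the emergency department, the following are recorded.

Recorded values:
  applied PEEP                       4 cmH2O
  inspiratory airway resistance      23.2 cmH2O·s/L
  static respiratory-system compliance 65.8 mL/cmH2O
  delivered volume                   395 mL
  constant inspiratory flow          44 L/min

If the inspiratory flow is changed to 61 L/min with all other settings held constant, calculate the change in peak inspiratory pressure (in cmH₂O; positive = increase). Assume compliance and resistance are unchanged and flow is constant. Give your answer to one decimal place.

6.6

Flow: 44 L/min ÷ 60 = 0.7333 L/s.
New flow: 61 L/min ÷ 60 = 1.0167 L/s.
PIP = Vt/C + R·V̇ + PEEP (constant-flow equation of motion).
Only the resistive term changes: ΔPIP = R × ΔV̇ = 23.2 × (1.0167 − 0.7333) = 23.2 × 0.2834 = 6.575 cmH2O.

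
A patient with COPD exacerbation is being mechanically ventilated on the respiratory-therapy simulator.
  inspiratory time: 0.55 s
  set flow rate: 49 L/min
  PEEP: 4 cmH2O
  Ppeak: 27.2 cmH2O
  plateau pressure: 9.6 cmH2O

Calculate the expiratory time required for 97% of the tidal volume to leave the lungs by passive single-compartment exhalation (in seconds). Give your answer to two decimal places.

Flow: 49 L/min ÷ 60 = 0.8167 L/s.
Vt = flow × Ti = 0.8167 L/s × 0.55 s × 1000 mL/L = 449.19 mL.
R = (PIP − Pplat)/V̇ = (27.2 − 9.6) / 0.8167 = 17.6/0.8167 = 21.55 cmH2O·s/L.
C = Vt/(Pplat − PEEP) = 449.19 / (9.6 − 4) = 449.19/5.6 = 80.213 mL/cmH2O.
τ = R × C = 21.55 × 0.08021 L/cmH2O = 1.729 s.
t = −τ·ln(1 − 0.97) = −1.729·ln(0.03) = 6.063 s.

6.06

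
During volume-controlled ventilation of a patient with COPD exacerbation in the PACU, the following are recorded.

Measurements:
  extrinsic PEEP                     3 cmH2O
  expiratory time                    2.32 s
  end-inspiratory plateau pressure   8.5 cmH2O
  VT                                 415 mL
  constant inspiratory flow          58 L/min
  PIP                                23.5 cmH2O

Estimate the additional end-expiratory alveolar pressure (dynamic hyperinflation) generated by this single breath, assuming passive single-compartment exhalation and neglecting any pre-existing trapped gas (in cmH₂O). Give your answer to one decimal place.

0.8

Flow: 58 L/min ÷ 60 = 0.9667 L/s.
R = (PIP − Pplat)/V̇ = (23.5 − 8.5) / 0.9667 = 15.0/0.9667 = 15.517 cmH2O·s/L.
C = Vt/(Pplat − PEEP) = 415.0 / (8.5 − 3) = 415.0/5.5 = 75.455 mL/cmH2O.
τ = R × C = 15.517 × 0.07546 L/cmH2O = 1.171 s.
Fraction remaining = e^(−Te/τ) = e^(−2.32/1.171) = 0.1379; trapped volume = 415.0 × 0.1379 = 57.229 mL.
Additional alveolar pressure from trapping ≈ V_trapped / C = 57.229 / 75.455 = 0.7585 cmH2O.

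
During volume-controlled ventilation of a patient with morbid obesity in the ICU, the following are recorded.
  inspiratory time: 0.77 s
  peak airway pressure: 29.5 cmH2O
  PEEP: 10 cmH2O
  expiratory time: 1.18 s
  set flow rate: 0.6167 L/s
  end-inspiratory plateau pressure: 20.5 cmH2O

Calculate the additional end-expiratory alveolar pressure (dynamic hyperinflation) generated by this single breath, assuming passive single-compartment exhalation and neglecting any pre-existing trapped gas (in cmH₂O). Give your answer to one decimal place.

Vt = flow × Ti = 0.6167 L/s × 0.77 s × 1000 mL/L = 474.86 mL.
R = (PIP − Pplat)/V̇ = (29.5 − 20.5) / 0.6167 = 9.0/0.6167 = 14.594 cmH2O·s/L.
C = Vt/(Pplat − PEEP) = 474.86 / (20.5 − 10) = 474.86/10.5 = 45.225 mL/cmH2O.
τ = R × C = 14.594 × 0.04523 L/cmH2O = 0.6601 s.
Fraction remaining = e^(−Te/τ) = e^(−1.18/0.6601) = 0.1674; trapped volume = 474.86 × 0.1674 = 79.492 mL.
Additional alveolar pressure from trapping ≈ V_trapped / C = 79.492 / 45.225 = 1.758 cmH2O.

1.8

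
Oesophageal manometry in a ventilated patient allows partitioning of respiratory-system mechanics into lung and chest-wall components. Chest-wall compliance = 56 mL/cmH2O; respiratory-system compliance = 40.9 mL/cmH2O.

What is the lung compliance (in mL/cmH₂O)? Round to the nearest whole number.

152

1/CL = 1/Crs − 1/Ccw.
1/CL = 1/40.9 − 1/56 = 0.006593.
CL = 151.68 mL/cmH2O.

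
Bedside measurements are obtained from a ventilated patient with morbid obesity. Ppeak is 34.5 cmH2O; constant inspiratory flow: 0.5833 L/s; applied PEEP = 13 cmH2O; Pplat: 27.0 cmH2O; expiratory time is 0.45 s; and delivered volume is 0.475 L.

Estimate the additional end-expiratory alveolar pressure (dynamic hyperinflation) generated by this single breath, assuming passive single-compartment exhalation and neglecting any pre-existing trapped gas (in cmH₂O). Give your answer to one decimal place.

5.0

R = (PIP − Pplat)/V̇ = (34.5 − 27.0) / 0.5833 = 7.5/0.5833 = 12.858 cmH2O·s/L.
C = Vt/(Pplat − PEEP) = 475.0 / (27.0 − 13) = 475.0/14.0 = 33.929 mL/cmH2O.
τ = R × C = 12.858 × 0.03393 L/cmH2O = 0.4363 s.
Fraction remaining = e^(−Te/τ) = e^(−0.45/0.4363) = 0.3565; trapped volume = 475.0 × 0.3565 = 169.34 mL.
Additional alveolar pressure from trapping ≈ V_trapped / C = 169.34 / 33.929 = 4.991 cmH2O.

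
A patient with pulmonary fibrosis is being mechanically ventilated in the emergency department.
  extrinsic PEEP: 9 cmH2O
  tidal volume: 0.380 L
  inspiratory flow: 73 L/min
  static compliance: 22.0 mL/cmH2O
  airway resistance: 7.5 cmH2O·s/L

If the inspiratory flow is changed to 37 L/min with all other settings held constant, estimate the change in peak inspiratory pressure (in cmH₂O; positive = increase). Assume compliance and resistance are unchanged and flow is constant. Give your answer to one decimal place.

Flow: 73 L/min ÷ 60 = 1.2167 L/s.
New flow: 37 L/min ÷ 60 = 0.6167 L/s.
PIP = Vt/C + R·V̇ + PEEP (constant-flow equation of motion).
Only the resistive term changes: ΔPIP = R × ΔV̇ = 7.5 × (0.6167 − 1.2167) = 7.5 × -0.6 = -4.5 cmH2O.

-4.5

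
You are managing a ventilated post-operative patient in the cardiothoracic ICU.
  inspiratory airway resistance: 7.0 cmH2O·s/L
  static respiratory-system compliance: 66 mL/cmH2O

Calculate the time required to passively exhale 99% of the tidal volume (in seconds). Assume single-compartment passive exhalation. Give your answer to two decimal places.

τ = R × C = 7.0 × 66 mL/cmH2O = 7.0 × 0.066 L/cmH2O = 0.462 s.
Exhaled fraction f = 1 − e^(−t/τ) → t = −τ·ln(1 − f) = −0.462·ln(0.01) = 2.128 s.

2.13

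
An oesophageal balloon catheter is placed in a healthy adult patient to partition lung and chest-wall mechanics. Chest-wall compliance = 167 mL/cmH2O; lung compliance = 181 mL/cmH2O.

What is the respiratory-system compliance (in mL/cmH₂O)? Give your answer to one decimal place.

Lung and chest wall are elastances in series: 1/Crs = 1/CL + 1/Ccw.
1/Crs = 1/181 + 1/167 = 0.01151.
Crs = 86.881 mL/cmH2O.

86.9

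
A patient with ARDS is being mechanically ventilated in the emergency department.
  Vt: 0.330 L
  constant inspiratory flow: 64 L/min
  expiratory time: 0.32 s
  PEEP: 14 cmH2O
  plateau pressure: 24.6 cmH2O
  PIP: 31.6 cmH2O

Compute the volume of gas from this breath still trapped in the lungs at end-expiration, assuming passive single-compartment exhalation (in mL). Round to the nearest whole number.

69

Flow: 64 L/min ÷ 60 = 1.0667 L/s.
R = (PIP − Pplat)/V̇ = (31.6 − 24.6) / 1.0667 = 7.0/1.0667 = 6.562 cmH2O·s/L.
C = Vt/(Pplat − PEEP) = 330.0 / (24.6 − 14) = 330.0/10.6 = 31.132 mL/cmH2O.
τ = R × C = 6.562 × 0.03113 L/cmH2O = 0.2043 s.
Fraction remaining = e^(−Te/τ) = e^(−0.32/0.2043) = 0.2088.
Trapped volume = 330.0 × 0.2088 = 68.904 mL.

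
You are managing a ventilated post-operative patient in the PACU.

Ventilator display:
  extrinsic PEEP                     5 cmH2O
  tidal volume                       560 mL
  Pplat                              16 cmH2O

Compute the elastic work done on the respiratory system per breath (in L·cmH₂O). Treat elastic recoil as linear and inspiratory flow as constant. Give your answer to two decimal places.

Elastic work ≈ ½ × (Pplat − PEEP) × Vt = 0.5 × (16 − 5) × 0.560 L = 0.5 × 11.0 × 0.560 = 3.08 L·cmH2O.

3.08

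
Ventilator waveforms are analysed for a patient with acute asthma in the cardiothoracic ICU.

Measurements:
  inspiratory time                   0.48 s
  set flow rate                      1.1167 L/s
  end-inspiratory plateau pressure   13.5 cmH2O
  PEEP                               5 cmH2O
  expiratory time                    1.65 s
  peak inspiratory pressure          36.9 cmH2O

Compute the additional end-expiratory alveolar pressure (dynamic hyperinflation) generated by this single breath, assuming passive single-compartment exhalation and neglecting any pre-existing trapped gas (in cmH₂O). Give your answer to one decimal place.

2.4

Vt = flow × Ti = 1.1167 L/s × 0.48 s × 1000 mL/L = 536.02 mL.
R = (PIP − Pplat)/V̇ = (36.9 − 13.5) / 1.1167 = 23.4/1.1167 = 20.955 cmH2O·s/L.
C = Vt/(Pplat − PEEP) = 536.02 / (13.5 − 5) = 536.02/8.5 = 63.061 mL/cmH2O.
τ = R × C = 20.955 × 0.06306 L/cmH2O = 1.321 s.
Fraction remaining = e^(−Te/τ) = e^(−1.65/1.321) = 0.2868; trapped volume = 536.02 × 0.2868 = 153.73 mL.
Additional alveolar pressure from trapping ≈ V_trapped / C = 153.73 / 63.061 = 2.438 cmH2O.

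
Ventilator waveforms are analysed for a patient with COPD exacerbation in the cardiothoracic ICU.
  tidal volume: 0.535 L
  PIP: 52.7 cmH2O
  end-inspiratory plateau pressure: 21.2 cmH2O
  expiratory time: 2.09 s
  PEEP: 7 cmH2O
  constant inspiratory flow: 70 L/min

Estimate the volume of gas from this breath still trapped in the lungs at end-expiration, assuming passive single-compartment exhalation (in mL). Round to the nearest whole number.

69

Flow: 70 L/min ÷ 60 = 1.1667 L/s.
R = (PIP − Pplat)/V̇ = (52.7 − 21.2) / 1.1667 = 31.5/1.1667 = 26.999 cmH2O·s/L.
C = Vt/(Pplat − PEEP) = 535.0 / (21.2 − 7) = 535.0/14.2 = 37.676 mL/cmH2O.
τ = R × C = 26.999 × 0.03768 L/cmH2O = 1.017 s.
Fraction remaining = e^(−Te/τ) = e^(−2.09/1.017) = 0.1281.
Trapped volume = 535.0 × 0.1281 = 68.534 mL.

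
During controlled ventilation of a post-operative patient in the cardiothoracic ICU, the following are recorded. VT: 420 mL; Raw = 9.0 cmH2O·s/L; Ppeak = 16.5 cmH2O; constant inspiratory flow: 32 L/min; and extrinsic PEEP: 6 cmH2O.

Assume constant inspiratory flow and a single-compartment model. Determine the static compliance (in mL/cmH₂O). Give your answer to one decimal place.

73.7

Flow: 32 L/min ÷ 60 = 0.5333 L/s.
Equation of motion (constant flow): PIP = Vt/C + R·V̇ + PEEP.
Vt/C = PIP − R·V̇ − PEEP = 16.5 − 9.0×0.5333 − 6 = 16.5 − 4.8 − 6 = 5.7 cmH2O.
C = Vt / 5.7 = 420 / 5.7 = 73.684 mL/cmH2O.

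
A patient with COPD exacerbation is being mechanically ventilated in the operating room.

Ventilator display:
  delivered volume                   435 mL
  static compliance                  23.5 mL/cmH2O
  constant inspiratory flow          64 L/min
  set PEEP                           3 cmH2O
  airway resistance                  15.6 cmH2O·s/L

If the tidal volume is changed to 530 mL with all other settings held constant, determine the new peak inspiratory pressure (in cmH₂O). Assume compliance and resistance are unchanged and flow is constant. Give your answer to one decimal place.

Flow: 64 L/min ÷ 60 = 1.0667 L/s.
PIP = Vt/C + R·V̇ + PEEP (constant-flow equation of motion).
Only the elastic term changes: ΔPIP = ΔVt / C = (530 − 435) / 23.5 = 4.043 cmH2O.
Original PIP = 435/23.5 + 15.6×1.0667 + 3 = 38.151 cmH2O; new PIP = 38.151 + (4.043) = 42.194 cmH2O.

42.2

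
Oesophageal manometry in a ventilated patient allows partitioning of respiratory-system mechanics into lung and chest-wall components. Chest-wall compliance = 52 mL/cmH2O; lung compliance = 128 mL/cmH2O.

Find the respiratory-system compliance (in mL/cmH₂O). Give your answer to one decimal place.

Lung and chest wall are elastances in series: 1/Crs = 1/CL + 1/Ccw.
1/Crs = 1/128 + 1/52 = 0.02704.
Crs = 36.982 mL/cmH2O.

37.0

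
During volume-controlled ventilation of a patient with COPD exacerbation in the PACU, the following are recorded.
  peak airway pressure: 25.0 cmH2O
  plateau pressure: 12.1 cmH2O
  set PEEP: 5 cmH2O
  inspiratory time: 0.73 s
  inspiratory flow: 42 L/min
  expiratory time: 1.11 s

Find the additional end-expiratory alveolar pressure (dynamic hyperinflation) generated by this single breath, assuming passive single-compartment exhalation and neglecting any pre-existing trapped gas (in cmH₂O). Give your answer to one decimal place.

3.1

Flow: 42 L/min ÷ 60 = 0.7 L/s.
Vt = flow × Ti = 0.7 L/s × 0.73 s × 1000 mL/L = 511.0 mL.
R = (PIP − Pplat)/V̇ = (25.0 − 12.1) / 0.7 = 12.9/0.7 = 18.429 cmH2O·s/L.
C = Vt/(Pplat − PEEP) = 511.0 / (12.1 − 5) = 511.0/7.1 = 71.972 mL/cmH2O.
τ = R × C = 18.429 × 0.07197 L/cmH2O = 1.326 s.
Fraction remaining = e^(−Te/τ) = e^(−1.11/1.326) = 0.433; trapped volume = 511.0 × 0.433 = 221.26 mL.
Additional alveolar pressure from trapping ≈ V_trapped / C = 221.26 / 71.972 = 3.074 cmH2O.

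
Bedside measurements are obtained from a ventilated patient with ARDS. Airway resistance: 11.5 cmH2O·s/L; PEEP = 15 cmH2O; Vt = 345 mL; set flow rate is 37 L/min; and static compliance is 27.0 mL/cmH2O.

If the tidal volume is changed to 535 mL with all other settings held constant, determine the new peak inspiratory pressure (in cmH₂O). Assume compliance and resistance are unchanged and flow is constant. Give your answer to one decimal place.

41.9

Flow: 37 L/min ÷ 60 = 0.6167 L/s.
PIP = Vt/C + R·V̇ + PEEP (constant-flow equation of motion).
Only the elastic term changes: ΔPIP = ΔVt / C = (535 − 345) / 27.0 = 7.037 cmH2O.
Original PIP = 345/27.0 + 11.5×0.6167 + 15 = 34.87 cmH2O; new PIP = 34.87 + (7.037) = 41.907 cmH2O.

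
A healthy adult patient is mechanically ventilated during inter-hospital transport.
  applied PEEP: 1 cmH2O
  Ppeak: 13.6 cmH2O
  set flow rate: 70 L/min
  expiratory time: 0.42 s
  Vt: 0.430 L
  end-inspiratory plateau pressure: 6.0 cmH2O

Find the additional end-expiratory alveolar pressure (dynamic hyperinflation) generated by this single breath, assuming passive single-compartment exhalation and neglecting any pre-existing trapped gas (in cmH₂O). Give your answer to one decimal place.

2.4

Flow: 70 L/min ÷ 60 = 1.1667 L/s.
R = (PIP − Pplat)/V̇ = (13.6 − 6.0) / 1.1667 = 7.6/1.1667 = 6.514 cmH2O·s/L.
C = Vt/(Pplat − PEEP) = 430.0 / (6.0 − 1) = 430.0/5.0 = 86.0 mL/cmH2O.
τ = R × C = 6.514 × 0.086 L/cmH2O = 0.5602 s.
Fraction remaining = e^(−Te/τ) = e^(−0.42/0.5602) = 0.4725; trapped volume = 430.0 × 0.4725 = 203.18 mL.
Additional alveolar pressure from trapping ≈ V_trapped / C = 203.18 / 86.0 = 2.363 cmH2O.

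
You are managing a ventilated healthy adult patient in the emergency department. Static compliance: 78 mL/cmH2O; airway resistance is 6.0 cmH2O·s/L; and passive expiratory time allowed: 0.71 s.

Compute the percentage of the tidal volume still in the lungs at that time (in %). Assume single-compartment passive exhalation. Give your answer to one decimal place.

τ = R × C = 6.0 × 78 mL/cmH2O = 6.0 × 0.078 L/cmH2O = 0.468 s.
Passive exhalation: V(t)/V₀ = e^(−t/τ) = e^(−0.71/0.468) = 0.2193.
Fraction remaining = 0.2193 → 21.93%.

21.9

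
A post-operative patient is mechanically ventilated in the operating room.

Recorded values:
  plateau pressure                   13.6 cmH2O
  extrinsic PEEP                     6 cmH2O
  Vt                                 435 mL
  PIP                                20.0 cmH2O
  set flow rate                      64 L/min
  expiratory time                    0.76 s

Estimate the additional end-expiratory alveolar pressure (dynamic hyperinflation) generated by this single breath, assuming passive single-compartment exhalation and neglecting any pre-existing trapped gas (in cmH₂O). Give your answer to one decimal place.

Flow: 64 L/min ÷ 60 = 1.0667 L/s.
R = (PIP − Pplat)/V̇ = (20.0 − 13.6) / 1.0667 = 6.4/1.0667 = 6.0 cmH2O·s/L.
C = Vt/(Pplat − PEEP) = 435.0 / (13.6 − 6) = 435.0/7.6 = 57.237 mL/cmH2O.
τ = R × C = 6.0 × 0.05724 L/cmH2O = 0.3434 s.
Fraction remaining = e^(−Te/τ) = e^(−0.76/0.3434) = 0.1094; trapped volume = 435.0 × 0.1094 = 47.589 mL.
Additional alveolar pressure from trapping ≈ V_trapped / C = 47.589 / 57.237 = 0.8314 cmH2O.

0.8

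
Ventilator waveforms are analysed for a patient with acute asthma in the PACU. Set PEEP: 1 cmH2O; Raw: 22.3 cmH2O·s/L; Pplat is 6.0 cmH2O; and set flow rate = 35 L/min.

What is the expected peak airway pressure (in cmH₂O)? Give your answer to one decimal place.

Flow: 35 L/min ÷ 60 = 0.5833 L/s.
PIP = Pplat + Raw × flow = 6.0 + 22.3 × 0.5833 = 6.0 + 13.008 = 19.008 cmH2O.

19.0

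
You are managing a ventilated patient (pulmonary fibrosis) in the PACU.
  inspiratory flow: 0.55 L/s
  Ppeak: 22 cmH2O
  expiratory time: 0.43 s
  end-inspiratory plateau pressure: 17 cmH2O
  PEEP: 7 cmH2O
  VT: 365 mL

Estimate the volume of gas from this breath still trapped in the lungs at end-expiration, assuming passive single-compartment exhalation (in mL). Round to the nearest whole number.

100

R = (PIP − Pplat)/V̇ = (22 − 17) / 0.55 = 5.0/0.55 = 9.091 cmH2O·s/L.
C = Vt/(Pplat − PEEP) = 365.0 / (17 − 7) = 365.0/10.0 = 36.5 mL/cmH2O.
τ = R × C = 9.091 × 0.0365 L/cmH2O = 0.3318 s.
Fraction remaining = e^(−Te/τ) = e^(−0.43/0.3318) = 0.2736.
Trapped volume = 365.0 × 0.2736 = 99.864 mL.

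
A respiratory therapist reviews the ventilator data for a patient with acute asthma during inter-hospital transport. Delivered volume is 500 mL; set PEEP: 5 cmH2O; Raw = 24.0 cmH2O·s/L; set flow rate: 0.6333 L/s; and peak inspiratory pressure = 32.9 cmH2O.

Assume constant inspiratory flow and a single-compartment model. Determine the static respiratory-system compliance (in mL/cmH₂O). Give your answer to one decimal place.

39.4

Equation of motion (constant flow): PIP = Vt/C + R·V̇ + PEEP.
Vt/C = PIP − R·V̇ − PEEP = 32.9 − 24.0×0.6333 − 5 = 32.9 − 15.199 − 5 = 12.701 cmH2O.
C = Vt / 12.701 = 500 / 12.701 = 39.367 mL/cmH2O.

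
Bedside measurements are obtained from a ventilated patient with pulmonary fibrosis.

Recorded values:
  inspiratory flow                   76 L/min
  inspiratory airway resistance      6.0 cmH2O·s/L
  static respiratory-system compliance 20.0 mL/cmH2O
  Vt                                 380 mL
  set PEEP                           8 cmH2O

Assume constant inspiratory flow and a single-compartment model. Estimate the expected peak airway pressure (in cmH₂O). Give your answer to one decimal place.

34.6

Flow: 76 L/min ÷ 60 = 1.2667 L/s.
Equation of motion (constant flow): PIP = Vt/C + R·V̇ + PEEP.
PIP = 380/20.0 + 6.0×1.2667 + 8 = 19.0 + 7.6 + 8 = 34.6 cmH2O.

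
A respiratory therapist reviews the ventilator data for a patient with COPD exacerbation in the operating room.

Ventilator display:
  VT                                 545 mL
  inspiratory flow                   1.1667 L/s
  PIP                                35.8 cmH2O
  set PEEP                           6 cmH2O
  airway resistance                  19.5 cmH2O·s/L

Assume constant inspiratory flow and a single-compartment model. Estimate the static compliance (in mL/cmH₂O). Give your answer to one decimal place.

77.3

Equation of motion (constant flow): PIP = Vt/C + R·V̇ + PEEP.
Vt/C = PIP − R·V̇ − PEEP = 35.8 − 19.5×1.1667 − 6 = 35.8 − 22.751 − 6 = 7.049 cmH2O.
C = Vt / 7.049 = 545 / 7.049 = 77.316 mL/cmH2O.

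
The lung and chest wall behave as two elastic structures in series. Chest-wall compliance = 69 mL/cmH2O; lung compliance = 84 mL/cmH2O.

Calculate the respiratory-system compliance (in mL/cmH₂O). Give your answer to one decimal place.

37.9

Lung and chest wall are elastances in series: 1/Crs = 1/CL + 1/Ccw.
1/Crs = 1/84 + 1/69 = 0.0264.
Crs = 37.879 mL/cmH2O.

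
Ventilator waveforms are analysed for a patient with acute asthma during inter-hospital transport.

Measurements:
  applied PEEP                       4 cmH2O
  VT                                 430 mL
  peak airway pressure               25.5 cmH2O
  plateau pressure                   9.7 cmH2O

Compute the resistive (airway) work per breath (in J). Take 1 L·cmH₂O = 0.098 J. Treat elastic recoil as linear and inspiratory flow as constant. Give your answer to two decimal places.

With constant inspiratory flow the resistive pressure is constant at PIP − Pplat = 25.5 − 9.7 = 15.8 cmH2O, so resistive work = 15.8 × 0.430 = 6.794 L·cmH2O.
× 0.098 J/(L·cmH2O) → 0.6658 J.

0.67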